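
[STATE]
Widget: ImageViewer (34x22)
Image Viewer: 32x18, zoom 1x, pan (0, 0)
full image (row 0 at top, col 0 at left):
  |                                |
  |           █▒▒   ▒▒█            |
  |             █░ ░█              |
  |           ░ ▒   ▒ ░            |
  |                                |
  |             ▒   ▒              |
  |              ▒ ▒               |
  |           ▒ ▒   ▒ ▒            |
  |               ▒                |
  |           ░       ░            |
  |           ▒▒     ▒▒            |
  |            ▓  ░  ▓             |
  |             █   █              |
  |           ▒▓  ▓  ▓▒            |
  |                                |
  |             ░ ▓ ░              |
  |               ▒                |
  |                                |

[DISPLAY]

                                  
           █▒▒   ▒▒█              
             █░ ░█                
           ░ ▒   ▒ ░              
                                  
             ▒   ▒                
              ▒ ▒                 
           ▒ ▒   ▒ ▒              
               ▒                  
           ░       ░              
           ▒▒     ▒▒              
            ▓  ░  ▓               
             █   █                
           ▒▓  ▓  ▓▒              
                                  
             ░ ▓ ░                
               ▒                  
                                  
                                  
                                  
                                  
                                  


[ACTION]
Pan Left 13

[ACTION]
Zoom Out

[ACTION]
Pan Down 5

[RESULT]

             ▒   ▒                
              ▒ ▒                 
           ▒ ▒   ▒ ▒              
               ▒                  
           ░       ░              
           ▒▒     ▒▒              
            ▓  ░  ▓               
             █   █                
           ▒▓  ▓  ▓▒              
                                  
             ░ ▓ ░                
               ▒                  
                                  
                                  
                                  
                                  
                                  
                                  
                                  
                                  
                                  
                                  


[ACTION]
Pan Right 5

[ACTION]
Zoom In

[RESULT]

                     ██░░  ░░██   
                 ░░  ▒▒      ▒▒  ░
                 ░░  ▒▒      ▒▒  ░
                                  
                                  
                     ▒▒      ▒▒   
                     ▒▒      ▒▒   
                       ▒▒  ▒▒     
                       ▒▒  ▒▒     
                 ▒▒  ▒▒      ▒▒  ▒
                 ▒▒  ▒▒      ▒▒  ▒
                         ▒▒       
                         ▒▒       
                 ░░              ░
                 ░░              ░
                 ▒▒▒▒          ▒▒▒
                 ▒▒▒▒          ▒▒▒
                   ▓▓    ░░    ▓▓ 
                   ▓▓    ░░    ▓▓ 
                     ██      ██   
                     ██      ██   
                 ▒▒▓▓    ▓▓    ▓▓▒


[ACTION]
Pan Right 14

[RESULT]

       ██░░  ░░██                 
   ░░  ▒▒      ▒▒  ░░             
   ░░  ▒▒      ▒▒  ░░             
                                  
                                  
       ▒▒      ▒▒                 
       ▒▒      ▒▒                 
         ▒▒  ▒▒                   
         ▒▒  ▒▒                   
   ▒▒  ▒▒      ▒▒  ▒▒             
   ▒▒  ▒▒      ▒▒  ▒▒             
           ▒▒                     
           ▒▒                     
   ░░              ░░             
   ░░              ░░             
   ▒▒▒▒          ▒▒▒▒             
   ▒▒▒▒          ▒▒▒▒             
     ▓▓    ░░    ▓▓               
     ▓▓    ░░    ▓▓               
       ██      ██                 
       ██      ██                 
   ▒▒▓▓    ▓▓    ▓▓▒▒             


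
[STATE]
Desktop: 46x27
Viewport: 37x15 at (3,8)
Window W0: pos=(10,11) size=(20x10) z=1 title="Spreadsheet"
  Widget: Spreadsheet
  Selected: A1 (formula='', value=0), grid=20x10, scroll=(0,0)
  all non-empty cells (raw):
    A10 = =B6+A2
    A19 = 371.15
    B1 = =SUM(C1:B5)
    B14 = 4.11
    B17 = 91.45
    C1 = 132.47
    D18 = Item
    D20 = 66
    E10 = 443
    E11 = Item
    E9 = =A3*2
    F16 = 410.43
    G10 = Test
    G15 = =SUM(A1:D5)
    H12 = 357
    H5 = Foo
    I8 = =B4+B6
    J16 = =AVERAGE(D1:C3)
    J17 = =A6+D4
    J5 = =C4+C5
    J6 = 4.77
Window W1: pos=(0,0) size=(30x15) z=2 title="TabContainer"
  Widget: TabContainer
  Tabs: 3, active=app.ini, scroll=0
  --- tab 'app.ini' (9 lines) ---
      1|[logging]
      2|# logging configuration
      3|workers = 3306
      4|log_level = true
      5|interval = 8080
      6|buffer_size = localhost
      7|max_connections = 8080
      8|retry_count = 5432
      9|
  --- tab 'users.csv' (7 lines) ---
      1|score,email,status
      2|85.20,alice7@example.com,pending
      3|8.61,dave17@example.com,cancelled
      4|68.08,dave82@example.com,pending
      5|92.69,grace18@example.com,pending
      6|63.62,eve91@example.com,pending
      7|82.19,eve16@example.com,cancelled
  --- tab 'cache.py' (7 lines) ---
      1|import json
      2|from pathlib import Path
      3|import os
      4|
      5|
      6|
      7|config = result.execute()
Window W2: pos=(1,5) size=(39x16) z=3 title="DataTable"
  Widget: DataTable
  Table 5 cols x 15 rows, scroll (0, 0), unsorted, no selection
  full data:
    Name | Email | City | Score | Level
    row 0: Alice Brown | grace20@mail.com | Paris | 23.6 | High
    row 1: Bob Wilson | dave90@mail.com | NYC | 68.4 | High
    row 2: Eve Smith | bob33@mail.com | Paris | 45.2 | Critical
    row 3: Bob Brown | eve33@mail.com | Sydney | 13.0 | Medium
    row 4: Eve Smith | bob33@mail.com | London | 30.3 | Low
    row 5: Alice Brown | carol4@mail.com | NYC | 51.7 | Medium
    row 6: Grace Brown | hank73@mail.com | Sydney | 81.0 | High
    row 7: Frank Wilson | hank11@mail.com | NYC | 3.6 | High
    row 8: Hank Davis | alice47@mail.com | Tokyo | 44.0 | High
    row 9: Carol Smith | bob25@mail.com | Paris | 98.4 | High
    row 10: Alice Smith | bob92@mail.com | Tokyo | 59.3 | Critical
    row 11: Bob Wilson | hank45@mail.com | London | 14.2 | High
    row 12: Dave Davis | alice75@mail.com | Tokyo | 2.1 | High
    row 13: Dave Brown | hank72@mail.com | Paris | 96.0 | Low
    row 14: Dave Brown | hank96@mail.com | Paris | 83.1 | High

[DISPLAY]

ame        │Email           │City  │┃
───────────┼────────────────┼──────┼┃
lice Brown │grace20@mail.com│Paris │┃
ob Wilson  │dave90@mail.com │NYC   │┃
ve Smith   │bob33@mail.com  │Paris │┃
ob Brown   │eve33@mail.com  │Sydney│┃
ve Smith   │bob33@mail.com  │London│┃
lice Brown │carol4@mail.com │NYC   │┃
race Brown │hank73@mail.com │Sydney│┃
rank Wilson│hank11@mail.com │NYC   │┃
ank Davis  │alice47@mail.com│Tokyo │┃
arol Smith │bob25@mail.com  │Paris │┃
━━━━━━━━━━━━━━━━━━━━━━━━━━━━━━━━━━━━┛
                                     
                                     


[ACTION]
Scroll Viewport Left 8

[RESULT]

┃┃Name        │Email           │City 
┃┃────────────┼────────────────┼─────
┃┃Alice Brown │grace20@mail.com│Paris
┃┃Bob Wilson  │dave90@mail.com │NYC  
┃┃Eve Smith   │bob33@mail.com  │Paris
┃┃Bob Brown   │eve33@mail.com  │Sydne
┗┃Eve Smith   │bob33@mail.com  │Londo
 ┃Alice Brown │carol4@mail.com │NYC  
 ┃Grace Brown │hank73@mail.com │Sydne
 ┃Frank Wilson│hank11@mail.com │NYC  
 ┃Hank Davis  │alice47@mail.com│Tokyo
 ┃Carol Smith │bob25@mail.com  │Paris
 ┗━━━━━━━━━━━━━━━━━━━━━━━━━━━━━━━━━━━
                                     
                                     


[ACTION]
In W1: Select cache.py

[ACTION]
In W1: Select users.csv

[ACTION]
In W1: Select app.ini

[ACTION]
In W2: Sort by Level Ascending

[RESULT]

┃┃Name        │Email           │City 
┃┃────────────┼────────────────┼─────
┃┃Eve Smith   │bob33@mail.com  │Paris
┃┃Alice Smith │bob92@mail.com  │Tokyo
┃┃Alice Brown │grace20@mail.com│Paris
┃┃Bob Wilson  │dave90@mail.com │NYC  
┗┃Grace Brown │hank73@mail.com │Sydne
 ┃Frank Wilson│hank11@mail.com │NYC  
 ┃Hank Davis  │alice47@mail.com│Tokyo
 ┃Carol Smith │bob25@mail.com  │Paris
 ┃Bob Wilson  │hank45@mail.com │Londo
 ┃Dave Davis  │alice75@mail.com│Tokyo
 ┗━━━━━━━━━━━━━━━━━━━━━━━━━━━━━━━━━━━
                                     
                                     


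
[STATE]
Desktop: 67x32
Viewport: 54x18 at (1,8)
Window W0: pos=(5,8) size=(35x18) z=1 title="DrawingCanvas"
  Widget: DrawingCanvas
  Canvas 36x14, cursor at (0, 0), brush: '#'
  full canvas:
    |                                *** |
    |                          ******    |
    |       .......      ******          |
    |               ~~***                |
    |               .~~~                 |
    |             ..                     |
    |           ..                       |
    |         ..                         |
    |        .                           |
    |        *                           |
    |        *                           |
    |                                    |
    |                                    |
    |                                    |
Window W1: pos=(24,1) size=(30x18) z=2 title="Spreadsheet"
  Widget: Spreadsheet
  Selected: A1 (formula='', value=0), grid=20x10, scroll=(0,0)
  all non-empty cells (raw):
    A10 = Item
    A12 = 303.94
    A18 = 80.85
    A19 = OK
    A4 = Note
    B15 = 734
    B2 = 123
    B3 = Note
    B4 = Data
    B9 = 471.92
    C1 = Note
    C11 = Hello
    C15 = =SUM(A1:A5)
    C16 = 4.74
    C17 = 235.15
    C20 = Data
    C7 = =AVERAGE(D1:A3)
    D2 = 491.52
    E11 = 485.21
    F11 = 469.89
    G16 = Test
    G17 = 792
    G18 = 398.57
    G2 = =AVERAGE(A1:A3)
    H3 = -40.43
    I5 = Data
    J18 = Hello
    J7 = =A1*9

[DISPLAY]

    ┏━━━━━━━━━━━━━━━━━━┃  2        0     123       0┃ 
    ┃ DrawingCanvas    ┃  3        0Note           0┃ 
    ┠──────────────────┃  4 Note    Data           0┃ 
    ┃+                 ┃  5        0       0       0┃ 
    ┃                  ┃  6        0       0       0┃ 
    ┃       .......    ┃  7        0       0   61.45┃ 
    ┃               ~~*┃  8        0       0       0┃ 
    ┃               .~~┃  9        0  471.92       0┃ 
    ┃             ..   ┃ 10 Item           0       0┃ 
    ┃           ..     ┃ 11        0       0Hello   ┃ 
    ┃         ..       ┗━━━━━━━━━━━━━━━━━━━━━━━━━━━━┛ 
    ┃        .                        ┃               
    ┃        *                        ┃               
    ┃        *                        ┃               
    ┃                                 ┃               
    ┃                                 ┃               
    ┃                                 ┃               
    ┗━━━━━━━━━━━━━━━━━━━━━━━━━━━━━━━━━┛               


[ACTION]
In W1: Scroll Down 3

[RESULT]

    ┏━━━━━━━━━━━━━━━━━━┃  5        0       0       0┃ 
    ┃ DrawingCanvas    ┃  6        0       0       0┃ 
    ┠──────────────────┃  7        0       0   61.45┃ 
    ┃+                 ┃  8        0       0       0┃ 
    ┃                  ┃  9        0  471.92       0┃ 
    ┃       .......    ┃ 10 Item           0       0┃ 
    ┃               ~~*┃ 11        0       0Hello   ┃ 
    ┃               .~~┃ 12   303.94       0       0┃ 
    ┃             ..   ┃ 13        0       0       0┃ 
    ┃           ..     ┃ 14        0       0       0┃ 
    ┃         ..       ┗━━━━━━━━━━━━━━━━━━━━━━━━━━━━┛ 
    ┃        .                        ┃               
    ┃        *                        ┃               
    ┃        *                        ┃               
    ┃                                 ┃               
    ┃                                 ┃               
    ┃                                 ┃               
    ┗━━━━━━━━━━━━━━━━━━━━━━━━━━━━━━━━━┛               


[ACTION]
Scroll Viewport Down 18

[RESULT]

    ┃               ~~*┃ 11        0       0Hello   ┃ 
    ┃               .~~┃ 12   303.94       0       0┃ 
    ┃             ..   ┃ 13        0       0       0┃ 
    ┃           ..     ┃ 14        0       0       0┃ 
    ┃         ..       ┗━━━━━━━━━━━━━━━━━━━━━━━━━━━━┛ 
    ┃        .                        ┃               
    ┃        *                        ┃               
    ┃        *                        ┃               
    ┃                                 ┃               
    ┃                                 ┃               
    ┃                                 ┃               
    ┗━━━━━━━━━━━━━━━━━━━━━━━━━━━━━━━━━┛               
                                                      
                                                      
                                                      
                                                      
                                                      
                                                      


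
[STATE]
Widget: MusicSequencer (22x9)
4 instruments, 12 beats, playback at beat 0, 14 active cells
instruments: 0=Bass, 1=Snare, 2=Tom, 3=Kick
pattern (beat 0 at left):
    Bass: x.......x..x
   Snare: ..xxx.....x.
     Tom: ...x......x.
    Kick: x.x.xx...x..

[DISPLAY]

      ▼12345678901    
  Bass█·······█··█    
 Snare··███·····█·    
   Tom···█······█·    
  Kick█·█·██···█··    
                      
                      
                      
                      


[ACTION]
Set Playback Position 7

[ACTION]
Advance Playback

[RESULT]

      01234567▼901    
  Bass█·······█··█    
 Snare··███·····█·    
   Tom···█······█·    
  Kick█·█·██···█··    
                      
                      
                      
                      


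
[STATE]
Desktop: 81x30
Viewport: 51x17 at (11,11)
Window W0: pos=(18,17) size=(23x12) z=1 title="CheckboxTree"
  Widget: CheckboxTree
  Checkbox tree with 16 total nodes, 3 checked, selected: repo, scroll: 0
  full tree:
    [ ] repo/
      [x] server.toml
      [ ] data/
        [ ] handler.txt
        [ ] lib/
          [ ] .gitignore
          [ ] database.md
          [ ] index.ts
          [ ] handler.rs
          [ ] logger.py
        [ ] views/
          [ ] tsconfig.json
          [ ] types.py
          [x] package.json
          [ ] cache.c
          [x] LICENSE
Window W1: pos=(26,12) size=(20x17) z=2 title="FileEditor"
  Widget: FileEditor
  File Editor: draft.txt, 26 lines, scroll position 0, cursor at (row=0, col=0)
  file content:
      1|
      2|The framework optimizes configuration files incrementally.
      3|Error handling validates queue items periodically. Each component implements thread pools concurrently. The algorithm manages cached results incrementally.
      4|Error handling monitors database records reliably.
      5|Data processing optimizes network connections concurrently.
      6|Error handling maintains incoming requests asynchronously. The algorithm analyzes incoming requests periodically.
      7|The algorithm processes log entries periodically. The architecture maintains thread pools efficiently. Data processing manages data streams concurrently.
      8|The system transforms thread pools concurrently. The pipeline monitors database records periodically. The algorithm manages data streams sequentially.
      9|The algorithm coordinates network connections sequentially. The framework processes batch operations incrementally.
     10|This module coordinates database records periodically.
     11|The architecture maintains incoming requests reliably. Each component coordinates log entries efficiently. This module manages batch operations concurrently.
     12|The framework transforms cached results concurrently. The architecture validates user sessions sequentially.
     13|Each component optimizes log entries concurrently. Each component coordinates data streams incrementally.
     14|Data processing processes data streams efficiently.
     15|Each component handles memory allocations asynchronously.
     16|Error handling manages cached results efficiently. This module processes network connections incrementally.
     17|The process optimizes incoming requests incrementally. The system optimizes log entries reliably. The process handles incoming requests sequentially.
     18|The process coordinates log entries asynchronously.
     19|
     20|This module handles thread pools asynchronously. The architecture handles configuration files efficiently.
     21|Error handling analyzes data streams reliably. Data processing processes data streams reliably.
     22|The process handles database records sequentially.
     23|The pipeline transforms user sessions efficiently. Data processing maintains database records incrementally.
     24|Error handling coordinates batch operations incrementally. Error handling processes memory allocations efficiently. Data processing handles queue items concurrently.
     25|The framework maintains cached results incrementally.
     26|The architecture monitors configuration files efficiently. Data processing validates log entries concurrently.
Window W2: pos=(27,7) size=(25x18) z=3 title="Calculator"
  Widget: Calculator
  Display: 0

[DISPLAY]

                ┃┌───┬───┬───┬───┐      ┃          
               ┏┃│ 7 │ 8 │ 9 │ ÷ │      ┃          
               ┃┃├───┼───┼───┼───┤      ┃          
               ┠┃│ 4 │ 5 │ 6 │ × │      ┃          
               ┃┃├───┼───┼───┼───┤      ┃          
               ┃┃│ 1 │ 2 │ 3 │ - │      ┃          
       ┏━━━━━━━┃┃├───┼───┼───┼───┤      ┃          
       ┃ Checkb┃┃│ 0 │ . │ = │ + │      ┃          
       ┠───────┃┃├───┼───┼───┼───┤      ┃          
       ┃>[-] re┃┃│ C │ MC│ MR│ M+│      ┃          
       ┃   [x] ┃┃└───┴───┴───┴───┘      ┃          
       ┃   [-] ┃┃                       ┃          
       ┃     [ ┃┃                       ┃          
       ┃     [ ┃┗━━━━━━━━━━━━━━━━━━━━━━━┛          
       ┃       ┃The architecture ░┃                
       ┃       ┃The framework tra░┃                
       ┃       ┃Each component op▼┃                


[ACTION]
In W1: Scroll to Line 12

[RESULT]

                ┃┌───┬───┬───┬───┐      ┃          
               ┏┃│ 7 │ 8 │ 9 │ ÷ │      ┃          
               ┃┃├───┼───┼───┼───┤      ┃          
               ┠┃│ 4 │ 5 │ 6 │ × │      ┃          
               ┃┃├───┼───┼───┼───┤      ┃          
               ┃┃│ 1 │ 2 │ 3 │ - │      ┃          
       ┏━━━━━━━┃┃├───┼───┼───┼───┤      ┃          
       ┃ Checkb┃┃│ 0 │ . │ = │ + │      ┃          
       ┠───────┃┃├───┼───┼───┼───┤      ┃          
       ┃>[-] re┃┃│ C │ MC│ MR│ M+│      ┃          
       ┃   [x] ┃┃└───┴───┴───┴───┘      ┃          
       ┃   [-] ┃┃                       ┃          
       ┃     [ ┃┃                       ┃          
       ┃     [ ┃┗━━━━━━━━━━━━━━━━━━━━━━━┛          
       ┃       ┃The process handl█┃                
       ┃       ┃The pipeline tran░┃                
       ┃       ┃Error handling co▼┃                


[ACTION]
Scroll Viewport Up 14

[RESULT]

                                                   
                                                   
                                                   
                                                   
                                                   
                                                   
                                                   
                ┏━━━━━━━━━━━━━━━━━━━━━━━┓          
                ┃ Calculator            ┃          
                ┠───────────────────────┨          
                ┃                      0┃          
                ┃┌───┬───┬───┬───┐      ┃          
               ┏┃│ 7 │ 8 │ 9 │ ÷ │      ┃          
               ┃┃├───┼───┼───┼───┤      ┃          
               ┠┃│ 4 │ 5 │ 6 │ × │      ┃          
               ┃┃├───┼───┼───┼───┤      ┃          
               ┃┃│ 1 │ 2 │ 3 │ - │      ┃          


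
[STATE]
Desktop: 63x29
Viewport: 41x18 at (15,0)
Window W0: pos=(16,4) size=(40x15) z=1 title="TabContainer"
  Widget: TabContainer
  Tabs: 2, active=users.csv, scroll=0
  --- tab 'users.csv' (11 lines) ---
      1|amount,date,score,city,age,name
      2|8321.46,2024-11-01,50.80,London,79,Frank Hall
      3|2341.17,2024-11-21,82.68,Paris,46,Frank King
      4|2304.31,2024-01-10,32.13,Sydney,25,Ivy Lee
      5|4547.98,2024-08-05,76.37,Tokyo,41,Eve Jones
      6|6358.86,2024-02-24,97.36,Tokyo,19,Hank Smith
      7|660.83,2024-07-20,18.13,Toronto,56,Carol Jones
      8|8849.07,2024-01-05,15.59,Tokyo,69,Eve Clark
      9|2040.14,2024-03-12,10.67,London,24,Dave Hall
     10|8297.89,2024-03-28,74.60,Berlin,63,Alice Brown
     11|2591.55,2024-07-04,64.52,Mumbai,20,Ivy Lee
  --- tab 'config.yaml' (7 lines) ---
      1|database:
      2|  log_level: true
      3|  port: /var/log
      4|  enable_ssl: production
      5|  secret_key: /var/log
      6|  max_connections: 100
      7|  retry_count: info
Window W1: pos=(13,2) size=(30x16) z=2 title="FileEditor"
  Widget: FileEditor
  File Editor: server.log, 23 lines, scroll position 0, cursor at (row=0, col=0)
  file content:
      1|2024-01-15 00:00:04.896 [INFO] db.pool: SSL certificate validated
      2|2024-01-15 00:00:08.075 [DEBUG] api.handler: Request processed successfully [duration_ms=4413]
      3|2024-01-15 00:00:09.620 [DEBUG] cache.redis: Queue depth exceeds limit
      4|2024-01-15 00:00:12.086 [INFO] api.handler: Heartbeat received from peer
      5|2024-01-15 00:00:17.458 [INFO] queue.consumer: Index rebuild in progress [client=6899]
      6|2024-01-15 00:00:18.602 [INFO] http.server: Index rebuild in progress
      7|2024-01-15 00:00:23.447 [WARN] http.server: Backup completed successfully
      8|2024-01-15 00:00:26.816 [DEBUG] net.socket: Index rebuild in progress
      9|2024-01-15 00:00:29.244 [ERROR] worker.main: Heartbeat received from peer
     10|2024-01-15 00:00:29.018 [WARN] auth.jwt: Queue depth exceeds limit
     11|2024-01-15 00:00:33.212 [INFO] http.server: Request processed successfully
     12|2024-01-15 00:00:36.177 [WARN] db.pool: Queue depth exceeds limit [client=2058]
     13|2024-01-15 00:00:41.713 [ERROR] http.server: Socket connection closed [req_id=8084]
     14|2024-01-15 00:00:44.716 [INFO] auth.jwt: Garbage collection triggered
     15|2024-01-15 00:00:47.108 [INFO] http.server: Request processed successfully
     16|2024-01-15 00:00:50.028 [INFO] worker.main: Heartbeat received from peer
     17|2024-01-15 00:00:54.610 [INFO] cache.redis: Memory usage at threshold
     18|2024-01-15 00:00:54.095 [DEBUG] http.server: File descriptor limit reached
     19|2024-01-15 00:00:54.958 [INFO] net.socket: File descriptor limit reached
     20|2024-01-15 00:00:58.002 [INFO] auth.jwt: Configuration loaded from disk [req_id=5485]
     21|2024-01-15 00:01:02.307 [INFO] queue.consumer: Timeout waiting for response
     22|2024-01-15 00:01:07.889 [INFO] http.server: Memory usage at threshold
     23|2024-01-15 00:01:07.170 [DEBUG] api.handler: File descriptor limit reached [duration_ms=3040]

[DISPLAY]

                                         
                                         
━━━━━━━━━━━━━━━━━━━━━━━━━━━┓             
FileEditor                 ┃             
───────────────────────────┨━━━━━━━━━━━━┓
024-01-15 00:00:04.896 [IN▲┃            ┃
024-01-15 00:00:08.075 [DE█┃────────────┨
024-01-15 00:00:09.620 [DE░┃            ┃
024-01-15 00:00:12.086 [IN░┃────────────┃
024-01-15 00:00:17.458 [IN░┃,name       ┃
024-01-15 00:00:18.602 [IN░┃ondon,79,Fra┃
024-01-15 00:00:23.447 [WA░┃aris,46,Fran┃
024-01-15 00:00:26.816 [DE░┃ydney,25,Ivy┃
024-01-15 00:00:29.244 [ER░┃okyo,41,Eve ┃
024-01-15 00:00:29.018 [WA░┃okyo,19,Hank┃
024-01-15 00:00:33.212 [IN░┃ronto,56,Car┃
024-01-15 00:00:36.177 [WA▼┃okyo,69,Eve ┃
━━━━━━━━━━━━━━━━━━━━━━━━━━━┛ondon,24,Dav┃


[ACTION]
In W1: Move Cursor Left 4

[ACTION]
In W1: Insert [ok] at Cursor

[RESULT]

                                         
                                         
━━━━━━━━━━━━━━━━━━━━━━━━━━━┓             
FileEditor                 ┃             
───────────────────────────┨━━━━━━━━━━━━┓
k█024-01-15 00:00:04.896 [▲┃            ┃
024-01-15 00:00:08.075 [DE█┃────────────┨
024-01-15 00:00:09.620 [DE░┃            ┃
024-01-15 00:00:12.086 [IN░┃────────────┃
024-01-15 00:00:17.458 [IN░┃,name       ┃
024-01-15 00:00:18.602 [IN░┃ondon,79,Fra┃
024-01-15 00:00:23.447 [WA░┃aris,46,Fran┃
024-01-15 00:00:26.816 [DE░┃ydney,25,Ivy┃
024-01-15 00:00:29.244 [ER░┃okyo,41,Eve ┃
024-01-15 00:00:29.018 [WA░┃okyo,19,Hank┃
024-01-15 00:00:33.212 [IN░┃ronto,56,Car┃
024-01-15 00:00:36.177 [WA▼┃okyo,69,Eve ┃
━━━━━━━━━━━━━━━━━━━━━━━━━━━┛ondon,24,Dav┃


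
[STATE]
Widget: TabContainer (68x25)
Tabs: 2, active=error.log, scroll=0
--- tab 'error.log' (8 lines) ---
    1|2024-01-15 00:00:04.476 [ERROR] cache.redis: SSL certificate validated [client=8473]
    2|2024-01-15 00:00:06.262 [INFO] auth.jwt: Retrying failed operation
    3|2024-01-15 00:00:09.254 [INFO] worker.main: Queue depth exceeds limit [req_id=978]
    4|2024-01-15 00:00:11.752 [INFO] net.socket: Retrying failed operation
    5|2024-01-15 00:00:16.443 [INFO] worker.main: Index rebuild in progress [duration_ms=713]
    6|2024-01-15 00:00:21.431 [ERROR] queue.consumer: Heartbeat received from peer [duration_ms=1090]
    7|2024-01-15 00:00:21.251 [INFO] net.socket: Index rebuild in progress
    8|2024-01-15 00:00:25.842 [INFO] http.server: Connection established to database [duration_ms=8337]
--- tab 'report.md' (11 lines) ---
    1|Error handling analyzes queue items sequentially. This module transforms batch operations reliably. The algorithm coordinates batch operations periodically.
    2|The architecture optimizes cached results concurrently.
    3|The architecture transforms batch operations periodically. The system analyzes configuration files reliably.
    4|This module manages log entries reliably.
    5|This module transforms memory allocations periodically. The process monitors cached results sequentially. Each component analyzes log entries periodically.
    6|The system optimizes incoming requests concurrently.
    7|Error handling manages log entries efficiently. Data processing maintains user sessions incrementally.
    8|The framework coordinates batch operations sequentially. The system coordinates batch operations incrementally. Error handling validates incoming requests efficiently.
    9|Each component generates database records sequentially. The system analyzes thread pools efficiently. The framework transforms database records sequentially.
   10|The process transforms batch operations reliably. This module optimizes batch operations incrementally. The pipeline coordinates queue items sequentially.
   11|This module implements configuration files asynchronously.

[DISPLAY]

[error.log]│ report.md                                              
────────────────────────────────────────────────────────────────────
2024-01-15 00:00:04.476 [ERROR] cache.redis: SSL certificate validat
2024-01-15 00:00:06.262 [INFO] auth.jwt: Retrying failed operation  
2024-01-15 00:00:09.254 [INFO] worker.main: Queue depth exceeds limi
2024-01-15 00:00:11.752 [INFO] net.socket: Retrying failed operation
2024-01-15 00:00:16.443 [INFO] worker.main: Index rebuild in progres
2024-01-15 00:00:21.431 [ERROR] queue.consumer: Heartbeat received f
2024-01-15 00:00:21.251 [INFO] net.socket: Index rebuild in progress
2024-01-15 00:00:25.842 [INFO] http.server: Connection established t
                                                                    
                                                                    
                                                                    
                                                                    
                                                                    
                                                                    
                                                                    
                                                                    
                                                                    
                                                                    
                                                                    
                                                                    
                                                                    
                                                                    
                                                                    


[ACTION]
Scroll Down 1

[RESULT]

[error.log]│ report.md                                              
────────────────────────────────────────────────────────────────────
2024-01-15 00:00:06.262 [INFO] auth.jwt: Retrying failed operation  
2024-01-15 00:00:09.254 [INFO] worker.main: Queue depth exceeds limi
2024-01-15 00:00:11.752 [INFO] net.socket: Retrying failed operation
2024-01-15 00:00:16.443 [INFO] worker.main: Index rebuild in progres
2024-01-15 00:00:21.431 [ERROR] queue.consumer: Heartbeat received f
2024-01-15 00:00:21.251 [INFO] net.socket: Index rebuild in progress
2024-01-15 00:00:25.842 [INFO] http.server: Connection established t
                                                                    
                                                                    
                                                                    
                                                                    
                                                                    
                                                                    
                                                                    
                                                                    
                                                                    
                                                                    
                                                                    
                                                                    
                                                                    
                                                                    
                                                                    
                                                                    


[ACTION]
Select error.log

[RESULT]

[error.log]│ report.md                                              
────────────────────────────────────────────────────────────────────
2024-01-15 00:00:04.476 [ERROR] cache.redis: SSL certificate validat
2024-01-15 00:00:06.262 [INFO] auth.jwt: Retrying failed operation  
2024-01-15 00:00:09.254 [INFO] worker.main: Queue depth exceeds limi
2024-01-15 00:00:11.752 [INFO] net.socket: Retrying failed operation
2024-01-15 00:00:16.443 [INFO] worker.main: Index rebuild in progres
2024-01-15 00:00:21.431 [ERROR] queue.consumer: Heartbeat received f
2024-01-15 00:00:21.251 [INFO] net.socket: Index rebuild in progress
2024-01-15 00:00:25.842 [INFO] http.server: Connection established t
                                                                    
                                                                    
                                                                    
                                                                    
                                                                    
                                                                    
                                                                    
                                                                    
                                                                    
                                                                    
                                                                    
                                                                    
                                                                    
                                                                    
                                                                    


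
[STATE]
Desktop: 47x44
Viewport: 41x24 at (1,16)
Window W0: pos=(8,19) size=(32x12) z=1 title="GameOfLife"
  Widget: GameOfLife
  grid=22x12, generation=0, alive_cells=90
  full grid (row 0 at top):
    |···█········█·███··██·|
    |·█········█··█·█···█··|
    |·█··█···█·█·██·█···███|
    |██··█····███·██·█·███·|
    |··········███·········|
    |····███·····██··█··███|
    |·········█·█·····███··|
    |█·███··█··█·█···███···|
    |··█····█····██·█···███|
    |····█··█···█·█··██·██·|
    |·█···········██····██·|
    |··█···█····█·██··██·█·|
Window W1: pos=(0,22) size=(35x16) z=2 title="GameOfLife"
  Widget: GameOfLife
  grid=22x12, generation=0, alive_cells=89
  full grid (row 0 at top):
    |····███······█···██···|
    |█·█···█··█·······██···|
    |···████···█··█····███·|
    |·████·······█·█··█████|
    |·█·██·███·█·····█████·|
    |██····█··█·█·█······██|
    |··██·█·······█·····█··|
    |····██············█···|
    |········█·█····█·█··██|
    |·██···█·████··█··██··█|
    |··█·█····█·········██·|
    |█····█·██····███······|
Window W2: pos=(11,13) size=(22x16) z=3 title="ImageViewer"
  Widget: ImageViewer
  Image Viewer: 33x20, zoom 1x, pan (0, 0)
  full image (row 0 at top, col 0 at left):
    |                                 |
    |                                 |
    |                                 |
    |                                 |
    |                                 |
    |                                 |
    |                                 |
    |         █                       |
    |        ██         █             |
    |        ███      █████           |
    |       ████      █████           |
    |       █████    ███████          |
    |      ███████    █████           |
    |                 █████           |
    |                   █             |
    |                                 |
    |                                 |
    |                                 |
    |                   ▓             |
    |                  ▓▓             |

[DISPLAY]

          ┃                    ┃         
          ┃                    ┃         
          ┃                    ┃         
       ┏━━┃                    ┃━━━━━━┓  
       ┃ G┃                    ┃      ┃  
       ┠──┃                    ┃──────┨  
━━━━━━━━━━┃                    ┃━┓    ┃  
 GameOfLif┃         █          ┃ ┃    ┃  
──────────┃        ██         █┃─┨    ┃  
Gen: 0    ┃        ███      ███┃ ┃    ┃  
····███···┃       ████      ███┃ ┃    ┃  
█·█···█··█┃       █████    ████┃ ┃    ┃  
···████···┗━━━━━━━━━━━━━━━━━━━━┛ ┃    ┃  
·████·······█·█··█████           ┃    ┃  
·█·██·███·█·····█████·           ┃━━━━┛  
██····█··█·█·█······██           ┃       
··██·█·······█·····█··           ┃       
····██············█···           ┃       
········█·█····█·█··██           ┃       
·██···█·████··█··██··█           ┃       
··█·█····█·········██·           ┃       
━━━━━━━━━━━━━━━━━━━━━━━━━━━━━━━━━┛       
                                         
                                         


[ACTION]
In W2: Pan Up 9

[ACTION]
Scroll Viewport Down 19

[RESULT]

       ┃ G┃                    ┃      ┃  
       ┠──┃                    ┃──────┨  
━━━━━━━━━━┃                    ┃━┓    ┃  
 GameOfLif┃         █          ┃ ┃    ┃  
──────────┃        ██         █┃─┨    ┃  
Gen: 0    ┃        ███      ███┃ ┃    ┃  
····███···┃       ████      ███┃ ┃    ┃  
█·█···█··█┃       █████    ████┃ ┃    ┃  
···████···┗━━━━━━━━━━━━━━━━━━━━┛ ┃    ┃  
·████·······█·█··█████           ┃    ┃  
·█·██·███·█·····█████·           ┃━━━━┛  
██····█··█·█·█······██           ┃       
··██·█·······█·····█··           ┃       
····██············█···           ┃       
········█·█····█·█··██           ┃       
·██···█·████··█··██··█           ┃       
··█·█····█·········██·           ┃       
━━━━━━━━━━━━━━━━━━━━━━━━━━━━━━━━━┛       
                                         
                                         
                                         
                                         
                                         
                                         
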